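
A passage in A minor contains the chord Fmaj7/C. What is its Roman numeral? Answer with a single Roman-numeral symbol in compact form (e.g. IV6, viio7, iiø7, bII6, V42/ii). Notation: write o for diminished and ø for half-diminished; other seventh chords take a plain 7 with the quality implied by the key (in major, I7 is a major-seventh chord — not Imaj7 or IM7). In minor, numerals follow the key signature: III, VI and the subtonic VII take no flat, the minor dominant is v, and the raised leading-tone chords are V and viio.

VI43

The pitches F-A-C-E form a major seventh chord rooted on F.
In A minor, F is the submediant; the diatonic major seventh chord there is VI7.
With C in the bass the chord is in second inversion, so the figured bass is 43.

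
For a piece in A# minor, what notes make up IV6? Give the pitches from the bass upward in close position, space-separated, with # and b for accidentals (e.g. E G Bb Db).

F## A# D#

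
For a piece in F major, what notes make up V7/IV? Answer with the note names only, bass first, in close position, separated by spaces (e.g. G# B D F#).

The slash means an applied dominant: we want the dominant of IV. In F major, IV is Bb major, and its dominant is built on F.
Building a dominant seventh chord on F gives F-A-C-Eb.

F A C Eb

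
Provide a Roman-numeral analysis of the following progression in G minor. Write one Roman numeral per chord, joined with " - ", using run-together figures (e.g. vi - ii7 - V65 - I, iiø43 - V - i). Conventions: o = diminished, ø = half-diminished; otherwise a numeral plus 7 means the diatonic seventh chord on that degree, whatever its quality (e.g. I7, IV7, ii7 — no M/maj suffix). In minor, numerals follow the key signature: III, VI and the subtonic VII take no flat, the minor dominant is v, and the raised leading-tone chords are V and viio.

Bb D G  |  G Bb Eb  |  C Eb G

Bb-D-G has root G, degree 1 in G minor, so i6.
G-Bb-Eb: major triad on Eb = scale degree 6 → VI6.
C-Eb-G has root C, degree 4 in G minor, so iv.

i6 - VI6 - iv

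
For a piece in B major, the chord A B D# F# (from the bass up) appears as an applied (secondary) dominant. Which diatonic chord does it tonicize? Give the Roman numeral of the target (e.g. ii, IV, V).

The chord is a dominant seventh chord on B.
A dominant resolves down a perfect fifth: B → E. In B major, E is scale degree 4, i.e. IV.

IV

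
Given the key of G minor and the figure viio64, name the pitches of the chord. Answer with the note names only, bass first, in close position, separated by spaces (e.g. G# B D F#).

C F# A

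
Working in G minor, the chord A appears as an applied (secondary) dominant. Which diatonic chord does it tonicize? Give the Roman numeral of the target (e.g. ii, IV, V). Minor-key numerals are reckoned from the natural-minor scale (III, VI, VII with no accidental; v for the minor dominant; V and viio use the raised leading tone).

The chord is a major triad on A.
A dominant resolves down a perfect fifth: A → D. In G minor, D is scale degree 5, i.e. V.

V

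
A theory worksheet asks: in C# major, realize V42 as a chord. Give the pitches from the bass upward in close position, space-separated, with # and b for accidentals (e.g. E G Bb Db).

In C# major, scale degree 5 is G#, and the diatonic chord built there is a dominant seventh chord.
That chord is spelled G#-B#-D#-F#.
The figured bass 42 indicates third inversion, placing the seventh (F#) in the bass: F#-G#-B#-D#.

F# G# B# D#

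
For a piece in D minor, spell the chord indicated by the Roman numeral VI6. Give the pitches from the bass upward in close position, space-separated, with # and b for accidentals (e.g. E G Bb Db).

The numeral's case and figure indicate a major triad. In D minor its root, the sixth degree, is Bb.
That chord is spelled Bb-D-F.
The figured bass 6 indicates first inversion, placing the third (D) in the bass: D-F-Bb.

D F Bb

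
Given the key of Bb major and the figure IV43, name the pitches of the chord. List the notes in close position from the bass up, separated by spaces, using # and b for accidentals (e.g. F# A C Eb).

In Bb major, the subdominant is Eb, and the diatonic chord built there is a major seventh chord.
That chord is spelled Eb-G-Bb-D.
With the 43 figure the chord is in second inversion; from the bass Bb upward in close position it reads Bb-D-Eb-G.

Bb D Eb G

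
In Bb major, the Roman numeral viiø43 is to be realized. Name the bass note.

Eb

viiø in Bb major has root A; the chord is A-C-Eb-G.
The figure 43 means second inversion — the fifth is in the bass.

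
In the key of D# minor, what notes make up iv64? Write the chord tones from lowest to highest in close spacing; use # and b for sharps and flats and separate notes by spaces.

D# G# B

In D# minor, the subdominant is G#, and the diatonic chord built there is a minor triad.
Stacking thirds from G# gives G#-B-D#.
The figured bass 64 indicates second inversion, placing the fifth (D#) in the bass: D#-G#-B.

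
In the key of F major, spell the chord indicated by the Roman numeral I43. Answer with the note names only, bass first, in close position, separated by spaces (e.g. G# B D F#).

C E F A

In F major, the first degree is F, and the diatonic chord built there is a major seventh chord.
That chord is spelled F-A-C-E.
With the 43 figure the chord is in second inversion; from the bass C upward in close position it reads C-E-F-A.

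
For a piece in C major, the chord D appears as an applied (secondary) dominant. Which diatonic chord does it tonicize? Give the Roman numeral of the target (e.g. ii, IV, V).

V

The chord is a major triad on D.
A dominant resolves down a perfect fifth: D → G. In C major, G is scale degree 5, i.e. V.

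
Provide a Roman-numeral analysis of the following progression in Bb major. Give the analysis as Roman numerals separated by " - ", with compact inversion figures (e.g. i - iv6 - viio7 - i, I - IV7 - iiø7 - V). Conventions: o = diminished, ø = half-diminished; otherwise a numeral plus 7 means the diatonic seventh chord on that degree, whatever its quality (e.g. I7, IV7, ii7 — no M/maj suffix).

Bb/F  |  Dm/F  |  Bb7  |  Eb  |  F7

I64 - iii6 - V7/IV - IV - V7

Bb/F: root Bb is the tonic; major triad there is I64.
Dm/F has root D, degree 3 in Bb major, so iii6.
Bb7 is the secondary dominant of IV (dominant seventh chord on Bb): V7/IV.
Eb: root Eb is the subdominant; major triad there is IV.
F7 has root F, degree 5 in Bb major, so V7.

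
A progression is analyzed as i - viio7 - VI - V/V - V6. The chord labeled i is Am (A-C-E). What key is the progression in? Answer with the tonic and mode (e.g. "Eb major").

A minor

The chord Am is a minor triad rooted on A; its label is i.
If A is scale degree 1 and the mode makes that degree carry a minor triad, the tonic is A and the mode is minor.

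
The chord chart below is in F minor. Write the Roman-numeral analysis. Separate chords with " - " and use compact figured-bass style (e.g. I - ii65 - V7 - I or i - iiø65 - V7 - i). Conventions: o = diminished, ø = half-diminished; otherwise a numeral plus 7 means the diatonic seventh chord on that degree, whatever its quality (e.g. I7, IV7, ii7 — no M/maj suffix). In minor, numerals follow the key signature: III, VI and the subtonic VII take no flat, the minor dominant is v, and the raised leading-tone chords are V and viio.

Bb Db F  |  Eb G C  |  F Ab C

iv - v6 - i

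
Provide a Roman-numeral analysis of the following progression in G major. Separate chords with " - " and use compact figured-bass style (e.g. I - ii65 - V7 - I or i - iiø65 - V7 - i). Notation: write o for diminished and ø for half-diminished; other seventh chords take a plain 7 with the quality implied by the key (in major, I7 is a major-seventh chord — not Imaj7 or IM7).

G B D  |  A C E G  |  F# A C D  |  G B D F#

I - ii7 - V65 - I7

G-B-D: major triad on G = scale degree 1 → I.
A-C-E-G has root A, degree 2 in G major, so ii7.
F#-A-C-D: root D is the dominant; dominant seventh chord there is V65.
G-B-D-F#: root G is the tonic; major seventh chord there is I7.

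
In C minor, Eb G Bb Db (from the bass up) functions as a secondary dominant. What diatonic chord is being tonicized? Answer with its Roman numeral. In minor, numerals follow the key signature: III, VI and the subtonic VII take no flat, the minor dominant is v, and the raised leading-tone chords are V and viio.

VI

The chord is a dominant seventh chord on Eb.
A dominant resolves down a perfect fifth: Eb → Ab. In C minor, Ab is scale degree 6, i.e. VI.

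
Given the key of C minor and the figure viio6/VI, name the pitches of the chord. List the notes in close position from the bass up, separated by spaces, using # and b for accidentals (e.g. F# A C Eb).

Bb Db G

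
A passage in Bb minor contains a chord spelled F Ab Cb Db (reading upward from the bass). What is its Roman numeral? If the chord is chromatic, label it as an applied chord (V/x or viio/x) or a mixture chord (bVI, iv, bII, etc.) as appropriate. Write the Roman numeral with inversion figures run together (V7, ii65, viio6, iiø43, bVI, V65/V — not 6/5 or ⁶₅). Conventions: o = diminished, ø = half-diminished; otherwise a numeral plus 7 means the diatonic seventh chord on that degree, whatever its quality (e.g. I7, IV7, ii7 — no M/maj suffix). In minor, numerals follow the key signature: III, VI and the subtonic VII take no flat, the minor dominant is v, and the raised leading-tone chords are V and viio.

V65/VI

The pitches Db-F-Ab-Cb form a dominant seventh chord rooted on Db.
Db is not a diatonic chord root with this quality in Bb minor, but it lies a perfect fifth above Gb (VI), so the chord functions as an applied dominant of VI.
With F in the bass the chord is in first inversion, so the figured bass is 65.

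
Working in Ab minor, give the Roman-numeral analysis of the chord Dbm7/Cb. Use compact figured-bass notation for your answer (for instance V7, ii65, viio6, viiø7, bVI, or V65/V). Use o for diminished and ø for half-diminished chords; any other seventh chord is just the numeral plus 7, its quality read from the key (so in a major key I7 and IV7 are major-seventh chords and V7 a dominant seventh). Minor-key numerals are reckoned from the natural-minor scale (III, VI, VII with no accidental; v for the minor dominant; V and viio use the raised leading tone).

iv42

The pitches Db-Fb-Ab-Cb form a minor seventh chord rooted on Db.
In Ab minor, Db is the subdominant; the diatonic minor seventh chord there is iv7.
With Cb in the bass the chord is in third inversion, so the figured bass is 42.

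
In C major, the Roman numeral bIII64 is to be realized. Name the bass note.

bIII in C major has root Eb; the chord is Eb-G-Bb.
The figure 64 means second inversion — the fifth is in the bass.

Bb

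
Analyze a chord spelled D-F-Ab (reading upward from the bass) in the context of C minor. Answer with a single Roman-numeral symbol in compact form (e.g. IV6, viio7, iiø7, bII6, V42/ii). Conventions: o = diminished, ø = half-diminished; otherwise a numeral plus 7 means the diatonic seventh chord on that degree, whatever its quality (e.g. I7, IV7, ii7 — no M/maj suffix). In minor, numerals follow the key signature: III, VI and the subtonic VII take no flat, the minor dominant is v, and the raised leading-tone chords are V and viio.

The pitches D-F-Ab form a diminished triad rooted on D.
D is scale degree 2 in C minor, and a diminished triad on that degree is written iio.

iio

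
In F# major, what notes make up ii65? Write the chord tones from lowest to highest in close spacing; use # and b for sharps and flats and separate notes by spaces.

B D# F# G#

The numeral's case and figure indicate a minor seventh chord. In F# major its root, the second degree, is G#.
That chord is spelled G#-B-D#-F#.
With the 65 figure the chord is in first inversion; from the bass B upward in close position it reads B-D#-F#-G#.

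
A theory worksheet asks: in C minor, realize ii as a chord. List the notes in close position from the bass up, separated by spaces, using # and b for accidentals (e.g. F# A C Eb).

D F A

Scale degree 2 in C minor is D; here the chord built on it is altered to a minor triad. ii is the minor supertonic, borrowed from the parallel major (the Dorian ii).
So the chord is D-F-A, a minor triad.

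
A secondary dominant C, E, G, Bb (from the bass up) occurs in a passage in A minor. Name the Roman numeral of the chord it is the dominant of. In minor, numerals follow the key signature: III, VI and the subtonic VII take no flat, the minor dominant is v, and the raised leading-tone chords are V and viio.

The chord is a dominant seventh chord on C.
A dominant resolves down a perfect fifth: C → F. In A minor, F is scale degree 6, i.e. VI.

VI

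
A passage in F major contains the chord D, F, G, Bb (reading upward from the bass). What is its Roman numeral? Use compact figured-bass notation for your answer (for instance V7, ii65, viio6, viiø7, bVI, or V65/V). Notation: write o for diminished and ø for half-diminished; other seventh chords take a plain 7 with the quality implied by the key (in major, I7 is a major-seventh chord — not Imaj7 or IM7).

Stacked in thirds the chord is G-Bb-D-F: a minor seventh chord on G.
G is scale degree 2 in F major, and a minor seventh chord on that degree is written ii7.
With D in the bass the chord is in second inversion, so the figured bass is 43.

ii43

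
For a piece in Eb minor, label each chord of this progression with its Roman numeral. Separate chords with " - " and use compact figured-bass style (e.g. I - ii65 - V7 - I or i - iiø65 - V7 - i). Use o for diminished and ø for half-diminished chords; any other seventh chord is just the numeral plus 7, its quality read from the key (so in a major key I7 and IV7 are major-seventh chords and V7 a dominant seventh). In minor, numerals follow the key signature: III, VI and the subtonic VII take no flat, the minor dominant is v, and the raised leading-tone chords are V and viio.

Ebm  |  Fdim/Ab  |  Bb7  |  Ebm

Ebm: minor triad on Eb = scale degree 1 → i.
Fdim/Ab: root F is the supertonic; diminished triad there is iio6.
Bb7 has root Bb, degree 5 in Eb minor, so V7.
Ebm: root Eb is the tonic; minor triad there is i.

i - iio6 - V7 - i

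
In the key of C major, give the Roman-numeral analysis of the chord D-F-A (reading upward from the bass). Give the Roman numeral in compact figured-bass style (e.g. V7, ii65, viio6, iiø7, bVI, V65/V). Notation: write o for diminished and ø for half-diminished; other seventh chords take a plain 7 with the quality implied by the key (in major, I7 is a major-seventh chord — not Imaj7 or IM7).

ii

The pitches D-F-A form a minor triad rooted on D.
D is scale degree 2 in C major, and a minor triad on that degree is written ii.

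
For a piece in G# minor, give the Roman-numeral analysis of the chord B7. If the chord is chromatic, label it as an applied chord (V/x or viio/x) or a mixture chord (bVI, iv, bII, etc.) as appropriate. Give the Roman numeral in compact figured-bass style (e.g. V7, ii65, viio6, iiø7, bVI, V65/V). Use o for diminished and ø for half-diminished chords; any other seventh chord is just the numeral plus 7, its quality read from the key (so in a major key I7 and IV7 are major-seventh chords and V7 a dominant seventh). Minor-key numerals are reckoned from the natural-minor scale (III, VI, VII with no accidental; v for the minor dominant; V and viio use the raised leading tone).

V7/VI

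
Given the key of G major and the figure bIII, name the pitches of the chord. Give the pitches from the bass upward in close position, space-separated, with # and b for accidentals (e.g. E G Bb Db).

Bb D F

bIII is a major triad on the lowered third degree, borrowed from the parallel minor. In G major that root is Bb.
So the chord is Bb-D-F, a major triad.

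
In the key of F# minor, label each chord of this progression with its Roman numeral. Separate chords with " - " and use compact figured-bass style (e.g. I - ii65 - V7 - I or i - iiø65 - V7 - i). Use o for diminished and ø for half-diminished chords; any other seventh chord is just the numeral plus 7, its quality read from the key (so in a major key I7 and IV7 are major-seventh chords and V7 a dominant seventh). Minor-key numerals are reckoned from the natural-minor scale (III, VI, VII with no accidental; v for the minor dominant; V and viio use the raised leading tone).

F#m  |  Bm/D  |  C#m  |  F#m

i - iv6 - v - i

F#m has root F#, degree 1 in F# minor, so i.
Bm/D has root B, degree 4 in F# minor, so iv6.
C#m has root C#, degree 5 in F# minor, so v.
F#m: root F# is the tonic; minor triad there is i.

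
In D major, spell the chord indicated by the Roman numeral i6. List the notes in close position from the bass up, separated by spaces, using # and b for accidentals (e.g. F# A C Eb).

F A D

i6 is the minor tonic, borrowed from the parallel minor. In D major that root is D.
So the chord is D-F-A.
The figured bass 6 indicates first inversion, placing the third (F) in the bass: F-A-D.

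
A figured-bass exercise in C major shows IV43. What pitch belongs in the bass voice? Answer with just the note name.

C

IV in C major has root F; the chord is F-A-C-E.
The figure 43 means second inversion — the fifth is in the bass.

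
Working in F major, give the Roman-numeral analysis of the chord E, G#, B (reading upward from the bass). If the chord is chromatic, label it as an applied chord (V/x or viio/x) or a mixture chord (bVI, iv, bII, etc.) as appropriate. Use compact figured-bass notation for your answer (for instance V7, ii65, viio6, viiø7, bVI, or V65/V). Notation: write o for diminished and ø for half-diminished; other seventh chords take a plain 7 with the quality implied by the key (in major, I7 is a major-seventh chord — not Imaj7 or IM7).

V/iii

The pitches E-G#-B form a major triad rooted on E.
E is not a diatonic chord root with this quality in F major, but it lies a perfect fifth above A (iii), so the chord functions as an applied dominant of iii.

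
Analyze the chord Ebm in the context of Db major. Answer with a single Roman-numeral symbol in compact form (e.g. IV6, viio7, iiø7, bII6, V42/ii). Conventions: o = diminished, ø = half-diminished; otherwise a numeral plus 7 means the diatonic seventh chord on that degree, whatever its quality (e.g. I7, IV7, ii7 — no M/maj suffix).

Stacked in thirds the chord is Eb-Gb-Bb: a minor triad on Eb.
In Db major, Eb is the supertonic; the diatonic minor triad there is ii.

ii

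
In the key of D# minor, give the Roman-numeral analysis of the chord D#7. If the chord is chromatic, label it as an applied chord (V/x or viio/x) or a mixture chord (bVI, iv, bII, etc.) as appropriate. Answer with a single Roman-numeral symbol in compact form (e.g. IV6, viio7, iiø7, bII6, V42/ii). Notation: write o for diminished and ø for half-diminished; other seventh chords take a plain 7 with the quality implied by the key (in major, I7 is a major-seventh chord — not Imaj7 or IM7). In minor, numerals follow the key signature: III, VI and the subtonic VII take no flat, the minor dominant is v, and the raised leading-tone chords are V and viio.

V7/iv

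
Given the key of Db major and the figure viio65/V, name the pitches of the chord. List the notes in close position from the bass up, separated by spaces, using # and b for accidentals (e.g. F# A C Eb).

Bb Db Fb G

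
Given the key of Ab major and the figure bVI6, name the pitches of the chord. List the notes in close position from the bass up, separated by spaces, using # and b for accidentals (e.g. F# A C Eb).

Ab Cb Fb

bVI6 is a major triad on the lowered sixth degree, borrowed from the parallel minor. In Ab major that root is Fb.
So the chord is Fb-Ab-Cb, a major triad.
With the 6 figure the chord is in first inversion; from the bass Ab upward in close position it reads Ab-Cb-Fb.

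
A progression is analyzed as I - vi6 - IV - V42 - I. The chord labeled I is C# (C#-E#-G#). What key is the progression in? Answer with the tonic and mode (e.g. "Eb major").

C# major

The anchor chord is a major triad on C#, labeled I.
If C# is scale degree 1 and the mode makes that degree carry a major triad, the tonic is C# and the mode is major.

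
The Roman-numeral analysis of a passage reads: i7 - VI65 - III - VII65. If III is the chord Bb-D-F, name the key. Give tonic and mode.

III is given as Bb-D-F — a major triad with root Bb.
Counting down 2 scale steps from Bb places the tonic on G; a major triad on degree 3 is diatonic only in minor.

G minor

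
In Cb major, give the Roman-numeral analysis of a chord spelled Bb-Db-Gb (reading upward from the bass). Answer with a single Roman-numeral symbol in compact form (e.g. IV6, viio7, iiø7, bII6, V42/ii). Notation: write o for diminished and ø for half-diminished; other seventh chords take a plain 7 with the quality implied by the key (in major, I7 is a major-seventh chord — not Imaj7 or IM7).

V6

Stacked in thirds the chord is Gb-Bb-Db: a major triad on Gb.
In Cb major, Gb is the dominant; the diatonic major triad there is V.
With Bb in the bass the chord is in first inversion, so the figured bass is 6.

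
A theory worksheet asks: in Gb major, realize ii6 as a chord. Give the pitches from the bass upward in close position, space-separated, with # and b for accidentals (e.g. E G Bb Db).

The numeral's case and figure indicate a minor triad. In Gb major its root, the supertonic, is Ab.
Stacking thirds from Ab gives Ab-Cb-Eb.
The figured bass 6 indicates first inversion, placing the third (Cb) in the bass: Cb-Eb-Ab.

Cb Eb Ab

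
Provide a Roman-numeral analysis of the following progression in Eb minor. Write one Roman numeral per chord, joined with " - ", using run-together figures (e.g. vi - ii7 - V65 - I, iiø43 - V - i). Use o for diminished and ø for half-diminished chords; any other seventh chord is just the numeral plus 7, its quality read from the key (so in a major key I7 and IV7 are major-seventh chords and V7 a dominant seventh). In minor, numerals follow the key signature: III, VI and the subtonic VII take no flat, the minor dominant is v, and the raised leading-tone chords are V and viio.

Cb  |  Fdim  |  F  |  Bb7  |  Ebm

VI - iio - V/V - V7 - i

Cb: major triad on Cb = scale degree 6 → VI.
Fdim: root F is the supertonic; diminished triad there is iio.
F: a major triad on F, the applied dominant of V → V/V.
Bb7: root Bb is the dominant; dominant seventh chord there is V7.
Ebm has root Eb, degree 1 in Eb minor, so i.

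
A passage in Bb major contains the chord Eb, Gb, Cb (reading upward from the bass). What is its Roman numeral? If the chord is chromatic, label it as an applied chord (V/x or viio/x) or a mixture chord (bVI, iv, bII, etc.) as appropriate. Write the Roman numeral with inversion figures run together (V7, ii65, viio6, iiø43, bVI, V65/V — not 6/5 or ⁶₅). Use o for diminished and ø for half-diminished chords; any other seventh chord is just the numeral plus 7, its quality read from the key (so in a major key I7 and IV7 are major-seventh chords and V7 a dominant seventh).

bII6

Stacked in thirds the chord is Cb-Eb-Gb: a major triad on Cb.
Cb is the lowered second degree of Bb major (diatonic 2 would be C). This is the Neapolitan sixth — a major triad on the lowered second degree, here in its customary first inversion.
With Eb in the bass the chord is in first inversion, so the figured bass is 6.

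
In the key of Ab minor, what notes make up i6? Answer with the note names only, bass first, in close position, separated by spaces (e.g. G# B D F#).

Cb Eb Ab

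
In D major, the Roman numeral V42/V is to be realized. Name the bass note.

D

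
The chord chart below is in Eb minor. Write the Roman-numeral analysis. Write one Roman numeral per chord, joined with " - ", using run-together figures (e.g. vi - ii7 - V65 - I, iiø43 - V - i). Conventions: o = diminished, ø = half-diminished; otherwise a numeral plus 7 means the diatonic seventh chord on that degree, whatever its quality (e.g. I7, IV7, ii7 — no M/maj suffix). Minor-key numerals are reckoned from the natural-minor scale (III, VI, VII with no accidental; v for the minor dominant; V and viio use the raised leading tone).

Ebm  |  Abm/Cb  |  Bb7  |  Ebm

Ebm has root Eb, degree 1 in Eb minor, so i.
Abm/Cb has root Ab, degree 4 in Eb minor, so iv6.
Bb7 has root Bb, degree 5 in Eb minor, so V7.
Ebm: minor triad on Eb = scale degree 1 → i.

i - iv6 - V7 - i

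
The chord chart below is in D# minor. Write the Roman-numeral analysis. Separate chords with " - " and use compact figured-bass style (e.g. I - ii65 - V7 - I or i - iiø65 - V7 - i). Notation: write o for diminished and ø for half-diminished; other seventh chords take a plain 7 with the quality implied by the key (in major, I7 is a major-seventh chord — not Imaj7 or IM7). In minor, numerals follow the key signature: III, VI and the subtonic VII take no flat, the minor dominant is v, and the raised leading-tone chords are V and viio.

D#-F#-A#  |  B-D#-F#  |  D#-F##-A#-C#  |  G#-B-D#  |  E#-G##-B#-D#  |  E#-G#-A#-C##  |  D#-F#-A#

i - VI - V7/iv - iv - V7/V - V43 - i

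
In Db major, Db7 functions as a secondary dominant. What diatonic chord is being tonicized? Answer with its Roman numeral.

IV

The chord is a dominant seventh chord on Db.
A dominant resolves down a perfect fifth: Db → Gb. In Db major, Gb is scale degree 4, i.e. IV.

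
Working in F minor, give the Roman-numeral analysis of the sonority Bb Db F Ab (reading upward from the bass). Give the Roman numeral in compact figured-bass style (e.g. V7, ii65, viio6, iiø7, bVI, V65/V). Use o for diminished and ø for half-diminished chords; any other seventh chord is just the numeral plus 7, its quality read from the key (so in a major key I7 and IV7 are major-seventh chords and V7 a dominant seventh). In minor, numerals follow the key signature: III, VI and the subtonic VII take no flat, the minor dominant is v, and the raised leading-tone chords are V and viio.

iv7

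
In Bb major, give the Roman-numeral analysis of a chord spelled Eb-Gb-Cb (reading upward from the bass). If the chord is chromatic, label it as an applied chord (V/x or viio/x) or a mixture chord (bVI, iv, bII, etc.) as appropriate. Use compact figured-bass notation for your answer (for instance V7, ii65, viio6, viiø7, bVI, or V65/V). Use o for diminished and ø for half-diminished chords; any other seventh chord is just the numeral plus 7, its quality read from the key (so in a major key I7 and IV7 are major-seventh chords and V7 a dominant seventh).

bII6

Stacked in thirds the chord is Cb-Eb-Gb: a major triad on Cb.
Cb is the lowered second degree of Bb major (diatonic 2 would be C). This is the Neapolitan sixth — a major triad on the lowered second degree, here in its customary first inversion.
With Eb in the bass the chord is in first inversion, so the figured bass is 6.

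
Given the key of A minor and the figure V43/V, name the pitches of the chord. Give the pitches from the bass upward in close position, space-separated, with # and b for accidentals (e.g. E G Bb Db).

F# A B D#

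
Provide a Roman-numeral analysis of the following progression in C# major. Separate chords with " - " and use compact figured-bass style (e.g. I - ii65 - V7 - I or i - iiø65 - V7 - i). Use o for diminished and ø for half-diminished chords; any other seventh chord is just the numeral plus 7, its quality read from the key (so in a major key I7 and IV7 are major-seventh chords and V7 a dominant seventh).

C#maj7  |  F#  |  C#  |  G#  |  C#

I7 - IV - I - V - I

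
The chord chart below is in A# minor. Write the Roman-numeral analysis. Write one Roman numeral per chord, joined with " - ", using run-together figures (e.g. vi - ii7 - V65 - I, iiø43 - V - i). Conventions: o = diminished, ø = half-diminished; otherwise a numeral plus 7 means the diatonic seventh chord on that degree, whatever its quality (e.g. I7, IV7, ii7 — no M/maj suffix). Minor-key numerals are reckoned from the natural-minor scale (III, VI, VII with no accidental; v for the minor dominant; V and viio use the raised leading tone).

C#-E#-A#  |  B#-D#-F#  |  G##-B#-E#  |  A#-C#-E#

i6 - iio - V6 - i

C#-E#-A#: minor triad on A# = scale degree 1 → i6.
B#-D#-F# has root B#, degree 2 in A# minor, so iio.
G##-B#-E#: major triad on E# = scale degree 5 → V6.
A#-C#-E# has root A#, degree 1 in A# minor, so i.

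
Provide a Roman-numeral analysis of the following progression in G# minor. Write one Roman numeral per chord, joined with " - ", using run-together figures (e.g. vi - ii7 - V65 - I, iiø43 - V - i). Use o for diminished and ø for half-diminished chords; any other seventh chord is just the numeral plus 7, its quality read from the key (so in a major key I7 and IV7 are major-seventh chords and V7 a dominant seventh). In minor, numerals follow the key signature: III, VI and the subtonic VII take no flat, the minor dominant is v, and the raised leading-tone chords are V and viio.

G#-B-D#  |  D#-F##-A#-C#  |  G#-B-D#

G#-B-D#: root G# is the tonic; minor triad there is i.
D#-F##-A#-C#: root D# is the dominant; dominant seventh chord there is V7.
G#-B-D#: root G# is the tonic; minor triad there is i.

i - V7 - i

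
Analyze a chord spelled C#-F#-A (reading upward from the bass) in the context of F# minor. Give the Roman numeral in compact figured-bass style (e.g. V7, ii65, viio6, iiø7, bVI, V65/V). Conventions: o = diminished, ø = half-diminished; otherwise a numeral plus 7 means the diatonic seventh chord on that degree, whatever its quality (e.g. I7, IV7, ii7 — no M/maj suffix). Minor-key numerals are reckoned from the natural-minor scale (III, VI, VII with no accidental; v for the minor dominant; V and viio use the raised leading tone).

i64

Stacked in thirds the chord is F#-A-C#: a minor triad on F#.
F# is scale degree 1 in F# minor, and a minor triad on that degree is written i.
With C# in the bass the chord is in second inversion, so the figured bass is 64.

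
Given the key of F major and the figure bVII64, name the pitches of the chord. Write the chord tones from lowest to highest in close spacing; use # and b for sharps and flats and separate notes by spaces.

Bb Eb G

Scale degree 7 in F major is E; lowering it a half step gives Eb. bVII64 is a major triad on the lowered seventh degree (the subtonic), borrowed from the parallel minor.
So the chord is Eb-G-Bb, a major triad.
The figured bass 64 indicates second inversion, placing the fifth (Bb) in the bass: Bb-Eb-G.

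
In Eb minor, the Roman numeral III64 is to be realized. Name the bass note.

III in Eb minor has root Gb; the chord is Gb-Bb-Db.
The figure 64 means second inversion — the fifth is in the bass.

Db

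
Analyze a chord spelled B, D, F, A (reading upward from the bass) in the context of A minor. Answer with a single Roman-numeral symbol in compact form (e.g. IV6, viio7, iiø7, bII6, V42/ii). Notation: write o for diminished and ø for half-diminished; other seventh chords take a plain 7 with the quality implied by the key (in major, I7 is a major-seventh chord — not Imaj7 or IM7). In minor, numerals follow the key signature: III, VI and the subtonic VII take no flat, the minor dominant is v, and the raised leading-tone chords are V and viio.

iiø7

Stacked in thirds the chord is B-D-F-A: a half-diminished seventh chord on B.
B is scale degree 2 in A minor, and a half-diminished seventh chord on that degree is written iiø7.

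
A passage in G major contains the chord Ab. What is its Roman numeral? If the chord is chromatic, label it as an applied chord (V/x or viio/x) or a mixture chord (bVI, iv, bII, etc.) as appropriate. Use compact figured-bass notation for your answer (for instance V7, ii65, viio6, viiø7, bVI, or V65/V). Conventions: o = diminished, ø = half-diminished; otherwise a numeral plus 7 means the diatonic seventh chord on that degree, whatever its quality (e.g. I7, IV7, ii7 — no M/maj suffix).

Stacked in thirds the chord is Ab-C-Eb: a major triad on Ab.
Ab is the lowered second degree of G major (diatonic 2 would be A). This is the Neapolitan chord — a major triad on the lowered second degree.

bII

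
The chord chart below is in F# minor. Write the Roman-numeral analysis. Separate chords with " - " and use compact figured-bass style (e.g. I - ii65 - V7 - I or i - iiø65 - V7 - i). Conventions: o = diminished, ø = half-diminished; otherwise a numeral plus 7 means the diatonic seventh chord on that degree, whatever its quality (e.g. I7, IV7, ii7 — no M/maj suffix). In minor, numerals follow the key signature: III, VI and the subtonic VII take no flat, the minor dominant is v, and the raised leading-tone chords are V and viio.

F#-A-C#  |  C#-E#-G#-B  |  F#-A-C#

i - V7 - i

F#-A-C#: minor triad on F# = scale degree 1 → i.
C#-E#-G#-B has root C#, degree 5 in F# minor, so V7.
F#-A-C#: root F# is the tonic; minor triad there is i.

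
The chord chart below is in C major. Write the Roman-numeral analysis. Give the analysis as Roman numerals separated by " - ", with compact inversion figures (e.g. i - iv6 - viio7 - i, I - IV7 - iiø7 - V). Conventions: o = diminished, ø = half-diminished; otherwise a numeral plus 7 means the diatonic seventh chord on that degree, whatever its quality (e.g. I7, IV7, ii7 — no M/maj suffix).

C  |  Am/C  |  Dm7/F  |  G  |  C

I - vi6 - ii65 - V - I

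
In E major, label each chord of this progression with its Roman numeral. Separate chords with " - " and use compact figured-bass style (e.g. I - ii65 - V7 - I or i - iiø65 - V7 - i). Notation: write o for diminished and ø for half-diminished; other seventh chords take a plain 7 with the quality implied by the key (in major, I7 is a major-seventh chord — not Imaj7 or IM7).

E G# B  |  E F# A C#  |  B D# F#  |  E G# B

E-G#-B: major triad on E = scale degree 1 → I.
E-F#-A-C# has root F#, degree 2 in E major, so ii42.
B-D#-F#: root B is the dominant; major triad there is V.
E-G#-B has root E, degree 1 in E major, so I.

I - ii42 - V - I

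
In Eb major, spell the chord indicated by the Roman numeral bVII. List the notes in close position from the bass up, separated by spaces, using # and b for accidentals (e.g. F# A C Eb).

Db F Ab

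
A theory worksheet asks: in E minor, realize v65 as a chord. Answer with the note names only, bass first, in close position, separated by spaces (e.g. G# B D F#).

In E minor, the dominant is B, and the diatonic chord built there is a minor seventh chord.
That chord is spelled B-D-F#-A.
With the 65 figure the chord is in first inversion; from the bass D upward in close position it reads D-F#-A-B.

D F# A B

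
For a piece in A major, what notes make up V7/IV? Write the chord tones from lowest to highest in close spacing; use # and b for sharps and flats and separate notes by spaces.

The slash means an applied dominant: we want the dominant of IV. In A major, IV is D major, and its dominant is built on A.
Building a dominant seventh chord on A gives A-C#-E-G.

A C# E G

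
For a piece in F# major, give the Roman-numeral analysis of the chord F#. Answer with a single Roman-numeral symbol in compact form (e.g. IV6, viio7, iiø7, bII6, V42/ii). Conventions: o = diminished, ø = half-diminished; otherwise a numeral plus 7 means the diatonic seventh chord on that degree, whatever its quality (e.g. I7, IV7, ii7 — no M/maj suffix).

I

Stacked in thirds the chord is F#-A#-C#: a major triad on F#.
In F# major, F# is the tonic; the diatonic major triad there is I.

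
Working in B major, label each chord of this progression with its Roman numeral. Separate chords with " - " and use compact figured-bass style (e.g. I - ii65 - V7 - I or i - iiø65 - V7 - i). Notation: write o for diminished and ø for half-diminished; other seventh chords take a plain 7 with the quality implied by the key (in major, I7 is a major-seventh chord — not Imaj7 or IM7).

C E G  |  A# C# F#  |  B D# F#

bII - V6 - I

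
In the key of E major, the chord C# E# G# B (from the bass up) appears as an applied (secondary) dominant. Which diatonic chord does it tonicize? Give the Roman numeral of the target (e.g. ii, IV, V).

The chord is a dominant seventh chord on C#.
A dominant resolves down a perfect fifth: C# → F#. In E major, F# is scale degree 2, i.e. ii.

ii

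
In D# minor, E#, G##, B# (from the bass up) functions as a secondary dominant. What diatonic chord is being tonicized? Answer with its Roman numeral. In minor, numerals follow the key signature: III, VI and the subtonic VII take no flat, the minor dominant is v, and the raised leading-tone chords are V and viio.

V

The chord is a major triad on E#.
A dominant resolves down a perfect fifth: E# → A#. In D# minor, A# is scale degree 5, i.e. V.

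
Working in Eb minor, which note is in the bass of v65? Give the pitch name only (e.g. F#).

Db

v in Eb minor has root Bb; the chord is Bb-Db-F-Ab.
The figure 65 means first inversion — the third is in the bass.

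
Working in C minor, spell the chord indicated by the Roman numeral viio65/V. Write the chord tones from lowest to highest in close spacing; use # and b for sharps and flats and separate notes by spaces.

A C Eb F#

The slash marks an applied leading-tone chord: viio of V. In C minor, V is G, so the leading tone to it is F#, a half step below.
Building a fully diminished seventh chord on F# gives F#-A-C-Eb.
The figured bass 65 indicates first inversion, placing the third (A) in the bass: A-C-Eb-F#.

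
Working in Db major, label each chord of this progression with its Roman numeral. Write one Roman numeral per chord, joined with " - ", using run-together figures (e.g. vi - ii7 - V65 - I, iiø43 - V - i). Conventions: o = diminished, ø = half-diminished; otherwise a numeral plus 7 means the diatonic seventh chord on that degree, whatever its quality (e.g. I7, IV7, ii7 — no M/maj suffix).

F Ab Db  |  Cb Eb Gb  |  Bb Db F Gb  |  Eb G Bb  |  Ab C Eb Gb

F-Ab-Db: major triad on Db = scale degree 1 → I6.
Cb-Eb-Gb is non-diatonic — bVII, a mixture chord from Db minor.
Bb-Db-F-Gb: major seventh chord on Gb = scale degree 4 → IV65.
Eb-G-Bb is the secondary dominant of V (major triad on Eb): V/V.
Ab-C-Eb-Gb: root Ab is the dominant; dominant seventh chord there is V7.

I6 - bVII - IV65 - V/V - V7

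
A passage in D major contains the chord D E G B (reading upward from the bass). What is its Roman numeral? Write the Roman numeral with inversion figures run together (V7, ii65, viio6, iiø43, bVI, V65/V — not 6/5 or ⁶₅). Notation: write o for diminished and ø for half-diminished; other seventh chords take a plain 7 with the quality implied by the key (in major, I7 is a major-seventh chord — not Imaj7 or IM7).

ii42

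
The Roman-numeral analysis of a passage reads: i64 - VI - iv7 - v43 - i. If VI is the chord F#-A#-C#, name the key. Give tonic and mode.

A# minor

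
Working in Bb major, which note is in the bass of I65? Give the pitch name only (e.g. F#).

D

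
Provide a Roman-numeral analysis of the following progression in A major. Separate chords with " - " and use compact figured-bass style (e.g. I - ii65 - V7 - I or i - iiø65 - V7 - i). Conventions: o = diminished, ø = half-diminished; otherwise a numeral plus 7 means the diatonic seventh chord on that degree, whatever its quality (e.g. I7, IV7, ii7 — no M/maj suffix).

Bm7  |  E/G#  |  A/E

Bm7: root B is the supertonic; minor seventh chord there is ii7.
E/G#: root E is the dominant; major triad there is V6.
A/E: major triad on A = scale degree 1 → I64.

ii7 - V6 - I64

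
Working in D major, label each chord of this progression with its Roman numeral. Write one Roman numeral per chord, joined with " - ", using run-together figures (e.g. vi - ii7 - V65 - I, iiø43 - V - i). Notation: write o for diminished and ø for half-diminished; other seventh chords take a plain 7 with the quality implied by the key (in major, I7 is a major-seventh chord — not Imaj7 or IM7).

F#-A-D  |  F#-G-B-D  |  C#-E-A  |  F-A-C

F#-A-D: major triad on D = scale degree 1 → I6.
F#-G-B-D has root G, degree 4 in D major, so IV42.
C#-E-A has root A, degree 5 in D major, so V6.
F-A-C: major triad on F — chromatic; bIII (borrowed from the parallel minor).

I6 - IV42 - V6 - bIII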